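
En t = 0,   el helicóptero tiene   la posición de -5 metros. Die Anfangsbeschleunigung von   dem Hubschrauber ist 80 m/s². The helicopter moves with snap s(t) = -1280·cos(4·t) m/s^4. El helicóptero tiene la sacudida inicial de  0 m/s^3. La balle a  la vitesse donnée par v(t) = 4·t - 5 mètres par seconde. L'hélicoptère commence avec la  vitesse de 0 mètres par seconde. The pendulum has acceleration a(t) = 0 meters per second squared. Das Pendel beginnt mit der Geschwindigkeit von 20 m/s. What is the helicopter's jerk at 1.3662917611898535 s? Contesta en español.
Partiendo del snap s(t) = -1280·cos(4·t), tomamos 1 antiderivada. Integrando el snap y usando la condición inicial j(0) = 0, obtenemos j(t) = -320·sin(4·t). Usando j(t) = -320·sin(4·t) y sustituyendo t = 1.3662917611898535, encontramos j = 233.533571679829.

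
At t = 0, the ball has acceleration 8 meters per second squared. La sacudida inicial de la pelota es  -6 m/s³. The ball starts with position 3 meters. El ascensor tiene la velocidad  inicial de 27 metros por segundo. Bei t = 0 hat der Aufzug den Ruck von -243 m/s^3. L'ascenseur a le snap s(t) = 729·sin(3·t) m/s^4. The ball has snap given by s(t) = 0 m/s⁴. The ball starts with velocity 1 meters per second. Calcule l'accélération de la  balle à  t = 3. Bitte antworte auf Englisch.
We need to integrate our snap equation s(t) = 0 2 times. Finding the integral of s(t) and using j(0) = -6: j(t) = -6. The integral of jerk is acceleration. Using a(0) = 8, we get a(t) = 8 - 6·t. From the given acceleration equation a(t) = 8 - 6·t, we substitute t = 3 to get a = -10.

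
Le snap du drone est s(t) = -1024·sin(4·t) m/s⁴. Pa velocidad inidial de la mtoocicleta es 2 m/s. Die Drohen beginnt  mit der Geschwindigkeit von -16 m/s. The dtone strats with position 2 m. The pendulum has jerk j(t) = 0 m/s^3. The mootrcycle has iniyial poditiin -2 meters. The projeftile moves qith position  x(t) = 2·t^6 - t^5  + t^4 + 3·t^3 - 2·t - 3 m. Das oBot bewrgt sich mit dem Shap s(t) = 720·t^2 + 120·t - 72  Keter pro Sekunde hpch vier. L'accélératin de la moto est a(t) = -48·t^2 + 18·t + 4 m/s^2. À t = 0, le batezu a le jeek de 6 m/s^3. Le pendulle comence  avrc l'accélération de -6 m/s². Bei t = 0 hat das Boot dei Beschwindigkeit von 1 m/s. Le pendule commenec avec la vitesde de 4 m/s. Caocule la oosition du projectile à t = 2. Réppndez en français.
De l'équation de la position x(t) = 2·t^6 - t^5 + t^4 + 3·t^3 - 2·t - 3, nous substituons t = 2 pour obtenir x = 129.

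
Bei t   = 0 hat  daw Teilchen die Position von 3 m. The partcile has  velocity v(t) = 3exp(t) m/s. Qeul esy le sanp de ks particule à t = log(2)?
Pour résoudre ceci, nous devons prendre 3 dérivées de notre équation de la vitesse v(t) = 3·exp(t). En dérivant la vitesse, nous obtenons l'accélération: a(t) = 3·exp(t). En prenant d/dt de a(t), nous trouvons j(t) = 3·exp(t). La dérivée du jerk donne le snap: s(t) = 3·exp(t). Nous avons le snap s(t) = 3·exp(t). En substituant t = log(2): s(log(2)) = 6.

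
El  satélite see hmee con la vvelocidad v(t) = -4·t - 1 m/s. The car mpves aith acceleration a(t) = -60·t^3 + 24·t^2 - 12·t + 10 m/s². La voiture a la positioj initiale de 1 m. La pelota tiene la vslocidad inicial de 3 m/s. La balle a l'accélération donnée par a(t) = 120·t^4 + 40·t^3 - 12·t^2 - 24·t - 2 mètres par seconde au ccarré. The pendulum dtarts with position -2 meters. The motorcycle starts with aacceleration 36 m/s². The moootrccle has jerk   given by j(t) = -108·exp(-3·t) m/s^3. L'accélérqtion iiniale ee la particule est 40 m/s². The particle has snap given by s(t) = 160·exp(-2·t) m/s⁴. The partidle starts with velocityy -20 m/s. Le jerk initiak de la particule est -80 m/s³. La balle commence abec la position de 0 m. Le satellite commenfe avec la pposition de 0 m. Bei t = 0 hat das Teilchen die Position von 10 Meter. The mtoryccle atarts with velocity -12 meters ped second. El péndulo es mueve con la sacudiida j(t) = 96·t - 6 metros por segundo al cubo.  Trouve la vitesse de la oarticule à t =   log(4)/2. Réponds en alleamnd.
Wir müssen unsere Gleichung für den Snap s(t) = 160·exp(-2·t) 3-mal integrieren. Die Stammfunktion von dem Snap, mit j(0) = -80, ergibt den Ruck: j(t) = -80·exp(-2·t). Die Stammfunktion von dem Ruck, mit a(0) = 40, ergibt die Beschleunigung: a(t) = 40·exp(-2·t). Mit ∫a(t)dt und Anwendung von v(0) = -20, finden wir v(t) = -20·exp(-2·t). Wir haben die Geschwindigkeit v(t) = -20·exp(-2·t). Durch Einsetzen von t = log(4)/2: v(log(4)/2) = -5.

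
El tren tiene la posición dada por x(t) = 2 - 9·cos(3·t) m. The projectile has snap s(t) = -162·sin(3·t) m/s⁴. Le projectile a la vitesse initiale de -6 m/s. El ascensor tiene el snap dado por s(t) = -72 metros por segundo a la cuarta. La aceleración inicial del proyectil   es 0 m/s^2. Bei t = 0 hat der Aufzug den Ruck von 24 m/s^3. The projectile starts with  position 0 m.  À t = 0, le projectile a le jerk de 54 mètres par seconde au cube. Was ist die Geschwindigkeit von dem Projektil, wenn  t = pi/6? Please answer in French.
Pour résoudre ceci, nous devons prendre 3 intégrales de notre équation du snap s(t) = -162·sin(3·t). L'intégrale du snap est le jerk. En utilisant j(0) = 54, nous obtenons j(t) = 54·cos(3·t). En intégrant le jerk et en utilisant la condition initiale a(0) = 0, nous obtenons a(t) = 18·sin(3·t). En intégrant l'accélération et en utilisant la condition initiale v(0) = -6, nous obtenons v(t) = -6·cos(3·t). Nous avons la vitesse v(t) = -6·cos(3·t). En substituant t = pi/6: v(pi/6) = 0.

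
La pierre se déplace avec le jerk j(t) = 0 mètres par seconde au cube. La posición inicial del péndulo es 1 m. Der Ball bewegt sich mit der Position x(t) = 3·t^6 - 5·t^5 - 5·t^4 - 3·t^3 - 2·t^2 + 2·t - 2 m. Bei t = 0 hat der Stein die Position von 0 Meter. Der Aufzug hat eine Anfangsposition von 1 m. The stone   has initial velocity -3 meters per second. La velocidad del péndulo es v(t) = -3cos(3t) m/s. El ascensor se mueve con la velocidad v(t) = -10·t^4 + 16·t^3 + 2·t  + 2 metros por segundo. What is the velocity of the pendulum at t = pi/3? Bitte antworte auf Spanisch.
De la ecuación de la velocidad v(t) = -3·cos(3·t), sustituimos t = pi/3 para obtener v = 3.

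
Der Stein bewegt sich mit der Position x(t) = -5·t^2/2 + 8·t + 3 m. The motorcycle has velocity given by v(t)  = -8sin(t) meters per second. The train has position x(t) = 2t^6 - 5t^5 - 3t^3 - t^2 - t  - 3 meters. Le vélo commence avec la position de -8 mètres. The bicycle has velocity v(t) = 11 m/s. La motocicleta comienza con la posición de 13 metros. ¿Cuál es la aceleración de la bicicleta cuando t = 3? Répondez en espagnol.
Debemos derivar nuestra ecuación de la velocidad v(t) = 11 1 vez. La derivada de la velocidad da la aceleración: a(t) = 0. Tenemos la aceleración a(t) = 0. Sustituyendo t = 3: a(3) = 0.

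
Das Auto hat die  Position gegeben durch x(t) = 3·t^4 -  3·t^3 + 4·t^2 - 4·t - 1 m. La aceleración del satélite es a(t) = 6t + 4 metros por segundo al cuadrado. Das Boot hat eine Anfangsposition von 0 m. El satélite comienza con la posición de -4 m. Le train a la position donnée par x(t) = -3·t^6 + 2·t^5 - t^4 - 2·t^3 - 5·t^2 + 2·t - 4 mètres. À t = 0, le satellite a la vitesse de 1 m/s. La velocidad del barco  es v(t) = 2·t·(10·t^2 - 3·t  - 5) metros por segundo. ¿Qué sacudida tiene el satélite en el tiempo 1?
Para resolver esto, necesitamos tomar 1 derivada de nuestra ecuación de la aceleración a(t) = 6·t + 4. Tomando d/dt de a(t), encontramos j(t) = 6. De la ecuación de la sacudida j(t) = 6, sustituimos t = 1 para obtener j = 6.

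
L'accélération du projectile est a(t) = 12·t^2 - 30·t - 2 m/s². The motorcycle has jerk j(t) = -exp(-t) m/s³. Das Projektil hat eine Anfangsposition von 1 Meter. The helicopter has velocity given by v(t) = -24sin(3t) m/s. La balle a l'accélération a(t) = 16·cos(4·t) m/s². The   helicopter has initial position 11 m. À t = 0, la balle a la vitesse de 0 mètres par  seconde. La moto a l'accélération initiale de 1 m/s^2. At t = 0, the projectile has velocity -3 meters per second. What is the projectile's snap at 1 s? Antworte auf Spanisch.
Partiendo de la aceleración a(t) = 12·t^2 - 30·t - 2, tomamos 2 derivadas. Derivando la aceleración, obtenemos la sacudida: j(t) = 24·t - 30. Derivando la sacudida, obtenemos el snap: s(t) = 24. De la ecuación del snap s(t) = 24, sustituimos t = 1 para obtener s = 24.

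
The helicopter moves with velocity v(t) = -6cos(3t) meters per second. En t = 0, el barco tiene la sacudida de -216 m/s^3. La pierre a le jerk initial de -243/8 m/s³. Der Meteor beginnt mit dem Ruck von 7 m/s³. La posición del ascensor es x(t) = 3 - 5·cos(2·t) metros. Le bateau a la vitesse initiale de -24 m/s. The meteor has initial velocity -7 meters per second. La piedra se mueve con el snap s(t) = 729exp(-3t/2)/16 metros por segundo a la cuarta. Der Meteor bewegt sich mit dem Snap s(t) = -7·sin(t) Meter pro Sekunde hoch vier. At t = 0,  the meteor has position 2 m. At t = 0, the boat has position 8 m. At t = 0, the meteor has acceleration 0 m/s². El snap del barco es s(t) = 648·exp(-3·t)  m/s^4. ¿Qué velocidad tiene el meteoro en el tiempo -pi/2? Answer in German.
Ausgehend von dem Snap s(t) = -7·sin(t), nehmen wir 3 Stammfunktionen. Das Integral von dem Snap ist der Ruck. Mit j(0) = 7 erhalten wir j(t) = 7·cos(t). Die Stammfunktion von dem Ruck ist die Beschleunigung. Mit a(0) = 0 erhalten wir a(t) = 7·sin(t). Die Stammfunktion von der Beschleunigung, mit v(0) = -7, ergibt die Geschwindigkeit: v(t) = -7·cos(t). Mit v(t) = -7·cos(t) und Einsetzen von t = -pi/2, finden wir v = 0.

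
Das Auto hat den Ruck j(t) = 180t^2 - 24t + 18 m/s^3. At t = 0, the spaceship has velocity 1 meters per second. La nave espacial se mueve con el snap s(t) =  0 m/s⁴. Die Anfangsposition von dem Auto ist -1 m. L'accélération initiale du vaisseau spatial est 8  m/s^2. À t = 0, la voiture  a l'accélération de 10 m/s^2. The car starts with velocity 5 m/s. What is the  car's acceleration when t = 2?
Starting from jerk j(t) = 180·t^2 - 24·t + 18, we take 1 integral. Integrating jerk and using the initial condition a(0) = 10, we get a(t) = 60·t^3 - 12·t^2 + 18·t + 10. Using a(t) = 60·t^3 - 12·t^2 + 18·t + 10 and substituting t = 2, we find a = 478.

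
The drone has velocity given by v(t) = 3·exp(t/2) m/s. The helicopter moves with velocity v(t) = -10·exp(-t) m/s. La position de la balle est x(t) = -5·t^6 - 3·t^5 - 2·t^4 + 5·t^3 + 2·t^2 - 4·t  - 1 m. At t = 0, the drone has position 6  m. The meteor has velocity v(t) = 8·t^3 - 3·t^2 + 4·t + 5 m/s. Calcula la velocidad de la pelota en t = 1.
Partiendo de la posición x(t) = -5·t^6 - 3·t^5 - 2·t^4 + 5·t^3 + 2·t^2 - 4·t - 1, tomamos 1 derivada. Tomando d/dt de x(t), encontramos v(t) = -30·t^5 - 15·t^4 - 8·t^3 + 15·t^2 + 4·t - 4. Tenemos la velocidad v(t) = -30·t^5 - 15·t^4 - 8·t^3 + 15·t^2 + 4·t - 4. Sustituyendo t = 1: v(1) = -38.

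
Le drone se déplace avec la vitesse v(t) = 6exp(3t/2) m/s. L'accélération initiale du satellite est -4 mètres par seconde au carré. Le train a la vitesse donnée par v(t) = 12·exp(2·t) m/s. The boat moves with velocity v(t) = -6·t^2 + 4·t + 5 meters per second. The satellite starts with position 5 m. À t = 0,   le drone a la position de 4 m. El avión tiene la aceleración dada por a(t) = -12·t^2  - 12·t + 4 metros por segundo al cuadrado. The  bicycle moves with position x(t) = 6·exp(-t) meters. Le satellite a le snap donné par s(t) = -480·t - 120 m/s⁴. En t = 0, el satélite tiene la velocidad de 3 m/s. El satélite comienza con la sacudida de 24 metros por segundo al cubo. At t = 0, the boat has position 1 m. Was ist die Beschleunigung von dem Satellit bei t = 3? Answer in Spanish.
Necesitamos integrar nuestra ecuación del snap s(t) = -480·t - 120 2 veces. La antiderivada del snap es la sacudida. Usando j(0) = 24, obtenemos j(t) = -240·t^2 - 120·t + 24. La antiderivada de la sacudida es la aceleración. Usando a(0) = -4, obtenemos a(t) = -80·t^3 - 60·t^2 + 24·t - 4. Usando a(t) = -80·t^3 - 60·t^2 + 24·t - 4 y sustituyendo t = 3, encontramos a = -2632.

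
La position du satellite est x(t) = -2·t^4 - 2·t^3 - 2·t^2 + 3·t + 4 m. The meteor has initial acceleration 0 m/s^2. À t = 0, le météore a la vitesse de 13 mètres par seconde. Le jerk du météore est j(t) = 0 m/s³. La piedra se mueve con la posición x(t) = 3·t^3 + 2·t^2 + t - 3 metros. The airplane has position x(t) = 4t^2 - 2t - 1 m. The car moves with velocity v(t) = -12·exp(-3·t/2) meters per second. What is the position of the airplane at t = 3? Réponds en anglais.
Using x(t) = 4·t^2 - 2·t - 1 and substituting t = 3, we find x = 29.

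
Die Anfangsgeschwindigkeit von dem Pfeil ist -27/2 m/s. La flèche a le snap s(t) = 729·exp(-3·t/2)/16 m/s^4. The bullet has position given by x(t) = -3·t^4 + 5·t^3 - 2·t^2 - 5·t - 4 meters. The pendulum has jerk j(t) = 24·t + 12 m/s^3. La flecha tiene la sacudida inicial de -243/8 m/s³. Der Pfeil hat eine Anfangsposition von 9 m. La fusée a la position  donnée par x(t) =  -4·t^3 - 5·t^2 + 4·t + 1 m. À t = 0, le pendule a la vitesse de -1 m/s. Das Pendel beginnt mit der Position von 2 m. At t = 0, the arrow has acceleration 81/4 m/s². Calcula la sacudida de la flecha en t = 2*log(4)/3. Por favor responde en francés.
Nous devons intégrer notre équation du snap s(t) = 729·exp(-3·t/2)/16 1 fois. En prenant ∫s(t)dt et en appliquant j(0) = -243/8, nous trouvons j(t) = -243·exp(-3·t/2)/8. En utilisant j(t) = -243·exp(-3·t/2)/8 et en substituant t = 2*log(4)/3, nous trouvons j = -243/32.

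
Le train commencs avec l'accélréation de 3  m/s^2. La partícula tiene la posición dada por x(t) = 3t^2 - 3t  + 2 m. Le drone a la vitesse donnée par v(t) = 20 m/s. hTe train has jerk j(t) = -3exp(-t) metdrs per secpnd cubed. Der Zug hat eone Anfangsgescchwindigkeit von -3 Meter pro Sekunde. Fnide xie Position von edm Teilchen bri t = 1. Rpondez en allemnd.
Mit x(t) = 3·t^2 - 3·t + 2 und Einsetzen von t = 1, finden wir x = 2.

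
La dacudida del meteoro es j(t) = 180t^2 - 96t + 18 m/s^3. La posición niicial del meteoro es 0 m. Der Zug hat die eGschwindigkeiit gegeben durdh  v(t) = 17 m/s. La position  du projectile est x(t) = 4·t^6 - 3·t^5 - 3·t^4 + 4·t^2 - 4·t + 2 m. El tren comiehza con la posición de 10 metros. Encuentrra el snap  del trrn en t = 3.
Partiendo de la velocidad v(t) = 17, tomamos 3 derivadas. La derivada de la velocidad da la aceleración: a(t) = 0. Derivando la aceleración, obtenemos la sacudida: j(t) = 0. La derivada de la sacudida da el snap: s(t) = 0. Usando s(t) = 0 y sustituyendo t = 3, encontramos s = 0.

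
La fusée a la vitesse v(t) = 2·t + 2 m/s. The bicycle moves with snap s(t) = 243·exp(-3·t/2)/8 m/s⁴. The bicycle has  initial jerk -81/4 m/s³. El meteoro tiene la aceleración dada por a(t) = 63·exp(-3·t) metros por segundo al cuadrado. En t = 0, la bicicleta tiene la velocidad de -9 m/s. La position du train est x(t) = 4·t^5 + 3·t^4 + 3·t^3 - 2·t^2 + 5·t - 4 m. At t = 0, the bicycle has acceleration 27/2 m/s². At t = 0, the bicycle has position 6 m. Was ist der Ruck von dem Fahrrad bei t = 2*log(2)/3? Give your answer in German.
Um dies zu lösen, müssen wir 1 Integral unserer Gleichung für den Snap s(t) = 243·exp(-3·t/2)/8 finden. Durch Integration von dem Snap und Verwendung der Anfangsbedingung j(0) = -81/4, erhalten wir j(t) = -81·exp(-3·t/2)/4. Mit j(t) = -81·exp(-3·t/2)/4 und Einsetzen von t = 2*log(2)/3, finden wir j = -81/8.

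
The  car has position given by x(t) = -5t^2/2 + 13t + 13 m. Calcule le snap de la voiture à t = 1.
Nous devons dériver notre équation de la position x(t) = -5·t^2/2 + 13·t + 13 4 fois. La dérivée de la position donne la vitesse: v(t) = 13 - 5·t. En prenant d/dt de v(t), nous trouvons a(t) = -5. En prenant d/dt de a(t), nous trouvons j(t) = 0. En prenant d/dt de j(t), nous trouvons s(t) = 0. En utilisant s(t) = 0 et en substituant t = 1, nous trouvons s = 0.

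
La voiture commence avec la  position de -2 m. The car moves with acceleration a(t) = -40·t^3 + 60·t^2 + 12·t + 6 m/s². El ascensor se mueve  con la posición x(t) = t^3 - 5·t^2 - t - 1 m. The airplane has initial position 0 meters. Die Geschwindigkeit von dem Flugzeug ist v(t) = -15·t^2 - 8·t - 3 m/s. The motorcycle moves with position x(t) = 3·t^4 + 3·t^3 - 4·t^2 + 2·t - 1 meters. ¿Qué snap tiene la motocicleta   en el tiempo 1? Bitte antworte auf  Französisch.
Pour résoudre ceci, nous devons prendre 4 dérivées de notre équation de la position x(t) = 3·t^4 + 3·t^3 - 4·t^2 + 2·t - 1. En dérivant la position, nous obtenons la vitesse: v(t) = 12·t^3 + 9·t^2 - 8·t + 2. En dérivant la vitesse, nous obtenons l'accélération: a(t) = 36·t^2 + 18·t - 8. En prenant d/dt de a(t), nous trouvons j(t) = 72·t + 18. La dérivée du jerk donne le snap: s(t) = 72. En utilisant s(t) = 72 et en substituant t = 1, nous trouvons s = 72.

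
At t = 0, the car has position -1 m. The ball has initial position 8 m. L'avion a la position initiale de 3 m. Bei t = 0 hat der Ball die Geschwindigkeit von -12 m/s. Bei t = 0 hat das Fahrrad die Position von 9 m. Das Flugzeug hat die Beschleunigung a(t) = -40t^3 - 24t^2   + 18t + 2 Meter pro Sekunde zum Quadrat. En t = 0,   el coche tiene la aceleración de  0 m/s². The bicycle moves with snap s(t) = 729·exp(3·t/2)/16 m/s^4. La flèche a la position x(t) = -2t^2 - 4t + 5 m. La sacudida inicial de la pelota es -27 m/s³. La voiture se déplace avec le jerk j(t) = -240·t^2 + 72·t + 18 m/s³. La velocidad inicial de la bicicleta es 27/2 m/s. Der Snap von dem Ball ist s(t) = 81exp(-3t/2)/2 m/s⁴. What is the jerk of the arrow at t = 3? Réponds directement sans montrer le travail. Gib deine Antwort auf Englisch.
At t = 3, j = 0.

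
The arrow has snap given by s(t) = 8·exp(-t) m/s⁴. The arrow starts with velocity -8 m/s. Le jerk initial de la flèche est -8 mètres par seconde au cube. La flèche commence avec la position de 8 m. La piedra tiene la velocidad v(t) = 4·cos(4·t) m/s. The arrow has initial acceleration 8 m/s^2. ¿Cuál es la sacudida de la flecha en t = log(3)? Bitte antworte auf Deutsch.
Um dies zu lösen, müssen wir 1 Integral unserer Gleichung für den Snap s(t) = 8·exp(-t) finden. Durch Integration von dem Snap und Verwendung der Anfangsbedingung j(0) = -8, erhalten wir j(t) = -8·exp(-t). Aus der Gleichung für den Ruck j(t) = -8·exp(-t), setzen wir t = log(3) ein und erhalten j = -8/3.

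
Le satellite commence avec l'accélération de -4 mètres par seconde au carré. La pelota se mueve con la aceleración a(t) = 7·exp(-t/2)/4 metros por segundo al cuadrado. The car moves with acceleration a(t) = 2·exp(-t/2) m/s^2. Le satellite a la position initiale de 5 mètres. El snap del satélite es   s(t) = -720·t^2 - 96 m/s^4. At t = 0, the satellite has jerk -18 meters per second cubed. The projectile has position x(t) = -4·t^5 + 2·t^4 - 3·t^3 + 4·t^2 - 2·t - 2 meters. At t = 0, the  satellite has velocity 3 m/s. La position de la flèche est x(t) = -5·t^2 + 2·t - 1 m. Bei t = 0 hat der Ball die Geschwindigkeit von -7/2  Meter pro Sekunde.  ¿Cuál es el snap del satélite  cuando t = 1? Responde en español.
De la ecuación del snap s(t) = -720·t^2 - 96, sustituimos t = 1 para obtener s = -816.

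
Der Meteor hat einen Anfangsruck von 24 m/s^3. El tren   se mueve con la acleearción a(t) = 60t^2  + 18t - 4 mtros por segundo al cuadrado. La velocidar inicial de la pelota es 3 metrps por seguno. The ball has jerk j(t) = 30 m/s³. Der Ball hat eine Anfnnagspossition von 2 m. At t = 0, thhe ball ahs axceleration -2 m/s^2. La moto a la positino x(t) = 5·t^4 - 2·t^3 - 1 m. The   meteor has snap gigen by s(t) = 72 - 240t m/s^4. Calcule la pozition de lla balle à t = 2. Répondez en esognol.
Partiendo de la sacudida j(t) = 30, tomamos 3 antiderivadas. Tomando ∫j(t)dt y aplicando a(0) = -2, encontramos a(t) = 30·t - 2. Integrando la aceleración y usando la condición inicial v(0) = 3, obtenemos v(t) = 15·t^2 - 2·t + 3. Integrando la velocidad y usando la condición inicial x(0) = 2, obtenemos x(t) = 5·t^3 - t^2 + 3·t + 2. Tenemos la posición x(t) = 5·t^3 - t^2 + 3·t + 2. Sustituyendo t = 2: x(2) = 44.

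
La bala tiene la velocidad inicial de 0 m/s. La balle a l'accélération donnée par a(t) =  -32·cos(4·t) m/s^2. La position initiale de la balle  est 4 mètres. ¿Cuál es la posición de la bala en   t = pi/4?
Partiendo de la aceleración a(t) = -32·cos(4·t), tomamos 2 antiderivadas. Integrando la aceleración y usando la condición inicial v(0) = 0, obtenemos v(t) = -8·sin(4·t). Integrando la velocidad y usando la condición inicial x(0) = 4, obtenemos x(t) = 2·cos(4·t) + 2. Tenemos la posición x(t) = 2·cos(4·t) + 2. Sustituyendo t = pi/4: x(pi/4) = 0.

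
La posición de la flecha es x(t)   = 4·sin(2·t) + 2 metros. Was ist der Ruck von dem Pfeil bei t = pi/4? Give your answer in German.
Ausgehend von der Position x(t) = 4·sin(2·t) + 2, nehmen wir 3 Ableitungen. Mit d/dt von x(t) finden wir v(t) = 8·cos(2·t). Durch Ableiten von der Geschwindigkeit erhalten wir die Beschleunigung: a(t) = -16·sin(2·t). Mit d/dt von a(t) finden wir j(t) = -32·cos(2·t). Mit j(t) = -32·cos(2·t) und Einsetzen von t = pi/4, finden wir j = 0.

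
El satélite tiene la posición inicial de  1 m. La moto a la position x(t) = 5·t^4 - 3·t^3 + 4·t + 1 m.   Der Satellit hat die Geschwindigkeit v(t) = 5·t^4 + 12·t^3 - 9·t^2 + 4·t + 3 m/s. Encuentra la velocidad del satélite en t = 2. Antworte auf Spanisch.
Tenemos la velocidad v(t) = 5·t^4 + 12·t^3 - 9·t^2 + 4·t + 3. Sustituyendo t = 2: v(2) = 151.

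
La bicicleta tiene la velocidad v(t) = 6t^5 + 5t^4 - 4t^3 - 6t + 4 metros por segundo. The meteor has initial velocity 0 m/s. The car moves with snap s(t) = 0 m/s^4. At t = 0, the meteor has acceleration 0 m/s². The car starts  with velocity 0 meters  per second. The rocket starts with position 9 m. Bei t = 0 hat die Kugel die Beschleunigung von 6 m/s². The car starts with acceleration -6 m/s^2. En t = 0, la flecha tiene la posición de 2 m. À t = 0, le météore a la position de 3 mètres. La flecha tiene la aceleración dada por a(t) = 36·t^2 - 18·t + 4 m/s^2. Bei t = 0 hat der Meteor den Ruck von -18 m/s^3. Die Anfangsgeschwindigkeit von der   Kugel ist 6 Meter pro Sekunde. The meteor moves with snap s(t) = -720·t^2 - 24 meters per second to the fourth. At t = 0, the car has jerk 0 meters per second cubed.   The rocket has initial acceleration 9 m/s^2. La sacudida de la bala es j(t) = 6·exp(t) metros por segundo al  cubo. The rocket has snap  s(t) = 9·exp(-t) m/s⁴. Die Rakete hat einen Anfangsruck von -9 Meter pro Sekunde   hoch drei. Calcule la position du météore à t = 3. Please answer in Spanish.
Necesitamos integrar nuestra ecuación del snap s(t) = -720·t^2 - 24 4 veces. Integrando el snap y usando la condición inicial j(0) = -18, obtenemos j(t) = -240·t^3 - 24·t - 18. La antiderivada de la sacudida, con a(0) = 0, da la aceleración: a(t) = 6·t·(-10·t^3 - 2·t - 3). La antiderivada de la aceleración es la velocidad. Usando v(0) = 0, obtenemos v(t) = t^2·(-12·t^3 - 4·t - 9). Integrando la velocidad y usando la condición inicial x(0) = 3, obtenemos x(t) = -2·t^6 - t^4 - 3·t^3 + 3. De la ecuación de la posición x(t) = -2·t^6 - t^4 - 3·t^3 + 3, sustituimos t = 3 para obtener x = -1617.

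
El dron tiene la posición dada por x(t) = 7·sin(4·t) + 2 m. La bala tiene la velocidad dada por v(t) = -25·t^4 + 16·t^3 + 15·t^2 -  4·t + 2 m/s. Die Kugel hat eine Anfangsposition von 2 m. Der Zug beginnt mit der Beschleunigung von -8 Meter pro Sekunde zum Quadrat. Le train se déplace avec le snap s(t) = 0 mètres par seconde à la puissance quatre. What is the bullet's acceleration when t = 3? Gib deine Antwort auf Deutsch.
Um dies zu lösen, müssen wir 1 Ableitung unserer Gleichung für die Geschwindigkeit v(t) = -25·t^4 + 16·t^3 + 15·t^2 - 4·t + 2 nehmen. Die Ableitung von der Geschwindigkeit ergibt die Beschleunigung: a(t) = -100·t^3 + 48·t^2 + 30·t - 4. Aus der Gleichung für die Beschleunigung a(t) = -100·t^3 + 48·t^2 + 30·t - 4, setzen wir t = 3 ein und erhalten a = -2182.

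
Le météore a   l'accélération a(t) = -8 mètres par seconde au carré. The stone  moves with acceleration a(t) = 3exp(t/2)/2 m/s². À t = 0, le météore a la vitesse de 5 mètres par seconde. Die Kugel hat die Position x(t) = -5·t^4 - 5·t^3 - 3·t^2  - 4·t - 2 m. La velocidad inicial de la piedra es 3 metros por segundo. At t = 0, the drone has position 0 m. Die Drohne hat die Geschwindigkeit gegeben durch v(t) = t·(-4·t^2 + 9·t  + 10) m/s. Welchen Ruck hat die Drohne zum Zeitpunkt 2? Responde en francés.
Nous devons dériver notre équation de la vitesse v(t) = t·(-4·t^2 + 9·t + 10) 2 fois. La dérivée de la vitesse donne l'accélération: a(t) = -4·t^2 + t·(9 - 8·t) + 9·t + 10. En prenant d/dt de a(t), nous trouvons j(t) = 18 - 24·t. En utilisant j(t) = 18 - 24·t et en substituant t = 2, nous trouvons j = -30.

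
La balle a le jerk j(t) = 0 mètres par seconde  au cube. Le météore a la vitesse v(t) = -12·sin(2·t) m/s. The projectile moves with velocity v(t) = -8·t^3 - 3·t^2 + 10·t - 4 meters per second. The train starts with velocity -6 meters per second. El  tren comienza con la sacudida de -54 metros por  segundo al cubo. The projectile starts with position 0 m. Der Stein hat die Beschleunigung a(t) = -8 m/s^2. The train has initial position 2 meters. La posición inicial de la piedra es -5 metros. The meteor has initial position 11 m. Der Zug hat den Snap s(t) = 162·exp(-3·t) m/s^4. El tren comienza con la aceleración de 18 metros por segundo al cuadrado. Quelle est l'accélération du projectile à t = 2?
Pour résoudre ceci, nous devons prendre 1 dérivée de notre équation de la vitesse v(t) = -8·t^3 - 3·t^2 + 10·t - 4. En prenant d/dt de v(t), nous trouvons a(t) = -24·t^2 - 6·t + 10. Nous avons l'accélération a(t) = -24·t^2 - 6·t + 10. En substituant t = 2: a(2) = -98.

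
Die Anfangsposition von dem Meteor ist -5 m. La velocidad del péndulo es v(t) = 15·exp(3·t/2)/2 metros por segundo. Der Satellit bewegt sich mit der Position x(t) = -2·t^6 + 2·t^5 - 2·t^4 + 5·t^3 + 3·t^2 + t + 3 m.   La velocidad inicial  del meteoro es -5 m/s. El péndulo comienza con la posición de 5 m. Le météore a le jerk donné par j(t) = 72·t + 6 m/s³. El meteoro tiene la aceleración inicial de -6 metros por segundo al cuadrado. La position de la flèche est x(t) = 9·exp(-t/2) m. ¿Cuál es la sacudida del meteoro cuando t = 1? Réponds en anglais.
Using j(t) = 72·t + 6 and substituting t = 1, we find j = 78.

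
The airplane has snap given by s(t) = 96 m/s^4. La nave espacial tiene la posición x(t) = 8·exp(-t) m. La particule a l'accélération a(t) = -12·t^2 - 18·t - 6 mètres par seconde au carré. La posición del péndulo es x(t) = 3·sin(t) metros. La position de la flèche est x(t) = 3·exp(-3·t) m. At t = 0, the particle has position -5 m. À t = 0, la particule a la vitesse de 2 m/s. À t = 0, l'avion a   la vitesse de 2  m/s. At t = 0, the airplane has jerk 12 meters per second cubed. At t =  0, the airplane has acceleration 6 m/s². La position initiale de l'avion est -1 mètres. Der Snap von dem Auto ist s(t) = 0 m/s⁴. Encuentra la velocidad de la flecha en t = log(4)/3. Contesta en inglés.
To solve this, we need to take 1 derivative of our position equation x(t) = 3·exp(-3·t). The derivative of position gives velocity: v(t) = -9·exp(-3·t). We have velocity v(t) = -9·exp(-3·t). Substituting t = log(4)/3: v(log(4)/3) = -9/4.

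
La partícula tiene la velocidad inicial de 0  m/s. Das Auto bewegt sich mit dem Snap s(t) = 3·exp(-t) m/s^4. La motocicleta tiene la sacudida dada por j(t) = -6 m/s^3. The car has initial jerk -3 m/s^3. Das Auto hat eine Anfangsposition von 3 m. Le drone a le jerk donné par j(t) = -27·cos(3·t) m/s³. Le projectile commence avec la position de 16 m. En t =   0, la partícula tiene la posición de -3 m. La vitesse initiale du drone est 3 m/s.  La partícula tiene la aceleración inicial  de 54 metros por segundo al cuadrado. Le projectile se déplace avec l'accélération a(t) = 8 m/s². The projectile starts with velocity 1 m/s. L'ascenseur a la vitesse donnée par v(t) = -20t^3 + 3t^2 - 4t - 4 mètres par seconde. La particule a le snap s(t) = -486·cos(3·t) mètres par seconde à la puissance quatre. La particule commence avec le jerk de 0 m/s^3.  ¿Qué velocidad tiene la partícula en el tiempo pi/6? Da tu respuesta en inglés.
We need to integrate our snap equation s(t) = -486·cos(3·t) 3 times. The antiderivative of snap, with j(0) = 0, gives jerk: j(t) = -162·sin(3·t). The integral of jerk, with a(0) = 54, gives acceleration: a(t) = 54·cos(3·t). Taking ∫a(t)dt and applying v(0) = 0, we find v(t) = 18·sin(3·t). Using v(t) = 18·sin(3·t) and substituting t = pi/6, we find v = 18.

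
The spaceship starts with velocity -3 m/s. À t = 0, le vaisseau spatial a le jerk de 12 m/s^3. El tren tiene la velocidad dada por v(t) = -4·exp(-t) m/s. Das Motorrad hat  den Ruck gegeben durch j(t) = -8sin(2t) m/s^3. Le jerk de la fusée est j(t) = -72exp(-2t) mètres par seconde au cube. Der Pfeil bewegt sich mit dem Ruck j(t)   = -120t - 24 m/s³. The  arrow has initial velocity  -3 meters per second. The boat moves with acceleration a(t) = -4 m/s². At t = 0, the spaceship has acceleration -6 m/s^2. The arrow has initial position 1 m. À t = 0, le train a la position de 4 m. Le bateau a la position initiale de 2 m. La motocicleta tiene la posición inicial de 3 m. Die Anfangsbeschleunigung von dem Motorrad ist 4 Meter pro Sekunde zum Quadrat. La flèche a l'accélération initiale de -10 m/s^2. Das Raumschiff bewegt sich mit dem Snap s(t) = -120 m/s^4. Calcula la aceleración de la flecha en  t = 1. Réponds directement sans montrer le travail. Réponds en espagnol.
a(1) = -94.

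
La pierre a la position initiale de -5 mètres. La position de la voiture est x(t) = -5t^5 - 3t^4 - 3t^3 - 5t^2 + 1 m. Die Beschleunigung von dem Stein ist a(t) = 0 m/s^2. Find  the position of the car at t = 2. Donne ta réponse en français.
De l'équation de la position x(t) = -5·t^5 - 3·t^4 - 3·t^3 - 5·t^2 + 1, nous substituons t = 2 pour obtenir x = -251.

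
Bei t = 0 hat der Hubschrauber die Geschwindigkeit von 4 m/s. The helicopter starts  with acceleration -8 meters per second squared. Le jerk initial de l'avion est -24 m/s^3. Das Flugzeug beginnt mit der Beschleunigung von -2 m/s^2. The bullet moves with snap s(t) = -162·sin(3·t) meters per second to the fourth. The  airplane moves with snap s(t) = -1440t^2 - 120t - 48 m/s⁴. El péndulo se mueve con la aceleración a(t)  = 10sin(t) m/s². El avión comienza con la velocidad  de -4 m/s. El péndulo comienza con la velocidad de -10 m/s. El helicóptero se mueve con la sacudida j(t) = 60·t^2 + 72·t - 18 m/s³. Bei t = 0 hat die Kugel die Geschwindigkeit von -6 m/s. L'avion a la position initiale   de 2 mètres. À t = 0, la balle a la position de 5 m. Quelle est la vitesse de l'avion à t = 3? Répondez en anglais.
We need to integrate our snap equation s(t) = -1440·t^2 - 120·t - 48 3 times. The antiderivative of snap is jerk. Using j(0) = -24, we get j(t) = -480·t^3 - 60·t^2 - 48·t - 24. The integral of jerk, with a(0) = -2, gives acceleration: a(t) = -120·t^4 - 20·t^3 - 24·t^2 - 24·t - 2. Finding the integral of a(t) and using v(0) = -4: v(t) = -24·t^5 - 5·t^4 - 8·t^3 - 12·t^2 - 2·t - 4. We have velocity v(t) = -24·t^5 - 5·t^4 - 8·t^3 - 12·t^2 - 2·t - 4. Substituting t = 3: v(3) = -6571.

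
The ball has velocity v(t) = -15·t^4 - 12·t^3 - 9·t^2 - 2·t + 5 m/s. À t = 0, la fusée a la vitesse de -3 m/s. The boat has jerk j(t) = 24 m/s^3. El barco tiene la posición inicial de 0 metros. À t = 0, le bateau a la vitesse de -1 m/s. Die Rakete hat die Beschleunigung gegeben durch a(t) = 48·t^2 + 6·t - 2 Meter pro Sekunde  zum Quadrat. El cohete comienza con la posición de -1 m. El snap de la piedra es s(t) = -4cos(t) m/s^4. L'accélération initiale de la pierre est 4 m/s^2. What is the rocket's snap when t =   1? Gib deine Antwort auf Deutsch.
Um dies zu lösen, müssen wir 2 Ableitungen unserer Gleichung für die Beschleunigung a(t) = 48·t^2 + 6·t - 2 nehmen. Die Ableitung von der Beschleunigung ergibt den Ruck: j(t) = 96·t + 6. Die Ableitung von dem Ruck ergibt den Snap: s(t) = 96. Mit s(t) = 96 und Einsetzen von t = 1, finden wir s = 96.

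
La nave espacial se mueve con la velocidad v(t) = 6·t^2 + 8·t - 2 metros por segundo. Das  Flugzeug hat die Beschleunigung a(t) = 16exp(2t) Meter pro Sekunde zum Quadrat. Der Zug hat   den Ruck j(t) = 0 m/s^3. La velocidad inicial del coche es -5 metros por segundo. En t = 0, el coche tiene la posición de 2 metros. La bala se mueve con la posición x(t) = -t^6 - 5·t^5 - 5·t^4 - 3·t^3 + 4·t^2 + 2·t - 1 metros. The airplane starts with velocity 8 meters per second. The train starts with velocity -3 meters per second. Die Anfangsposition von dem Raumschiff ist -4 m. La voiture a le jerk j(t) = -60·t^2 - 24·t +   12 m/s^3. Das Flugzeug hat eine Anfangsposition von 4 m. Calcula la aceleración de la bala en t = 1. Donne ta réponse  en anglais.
To solve this, we need to take 2 derivatives of our position equation x(t) = -t^6 - 5·t^5 - 5·t^4 - 3·t^3 + 4·t^2 + 2·t - 1. Taking d/dt of x(t), we find v(t) = -6·t^5 - 25·t^4 - 20·t^3 - 9·t^2 + 8·t + 2. The derivative of velocity gives acceleration: a(t) = -30·t^4 - 100·t^3 - 60·t^2 - 18·t + 8. From the given acceleration equation a(t) = -30·t^4 - 100·t^3 - 60·t^2 - 18·t + 8, we substitute t = 1 to get a = -200.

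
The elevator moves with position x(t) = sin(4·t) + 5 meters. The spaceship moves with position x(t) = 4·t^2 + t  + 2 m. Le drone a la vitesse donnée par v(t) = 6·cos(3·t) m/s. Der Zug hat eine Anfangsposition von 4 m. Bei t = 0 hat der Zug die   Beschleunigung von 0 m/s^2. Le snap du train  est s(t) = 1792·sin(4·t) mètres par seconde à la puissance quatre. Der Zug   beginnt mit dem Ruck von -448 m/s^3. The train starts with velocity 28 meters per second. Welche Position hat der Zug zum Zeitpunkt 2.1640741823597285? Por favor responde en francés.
Nous devons intégrer notre équation du snap s(t) = 1792·sin(4·t) 4 fois. La primitive du snap, avec j(0) = -448, donne le jerk: j(t) = -448·cos(4·t). En prenant ∫j(t)dt et en appliquant a(0) = 0, nous trouvons a(t) = -112·sin(4·t). En prenant ∫a(t)dt et en appliquant v(0) = 28, nous trouvons v(t) = 28·cos(4·t). En prenant ∫v(t)dt et en appliquant x(0) = 4, nous trouvons x(t) = 7·sin(4·t) + 4. De l'équation de la position x(t) = 7·sin(4·t) + 4, nous substituons t = 2.1640741823597285 pour obtenir x = 8.86530867158772.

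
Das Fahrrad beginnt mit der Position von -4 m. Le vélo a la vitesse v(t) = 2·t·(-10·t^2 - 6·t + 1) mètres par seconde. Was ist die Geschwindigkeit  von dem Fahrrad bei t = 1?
Mit v(t) = 2·t·(-10·t^2 - 6·t + 1) und Einsetzen von t = 1, finden wir v = -30.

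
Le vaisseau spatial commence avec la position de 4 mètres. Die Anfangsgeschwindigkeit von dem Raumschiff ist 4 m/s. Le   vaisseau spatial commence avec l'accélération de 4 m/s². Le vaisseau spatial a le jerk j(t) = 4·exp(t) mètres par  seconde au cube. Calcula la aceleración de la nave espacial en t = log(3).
Debemos encontrar la antiderivada de nuestra ecuación de la sacudida j(t) = 4·exp(t) 1 vez. Integrando la sacudida y usando la condición inicial a(0) = 4, obtenemos a(t) = 4·exp(t). Usando a(t) = 4·exp(t) y sustituyendo t = log(3), encontramos a = 12.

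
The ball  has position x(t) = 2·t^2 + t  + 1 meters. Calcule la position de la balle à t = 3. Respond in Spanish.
Usando x(t) = 2·t^2 + t + 1 y sustituyendo t = 3, encontramos x = 22.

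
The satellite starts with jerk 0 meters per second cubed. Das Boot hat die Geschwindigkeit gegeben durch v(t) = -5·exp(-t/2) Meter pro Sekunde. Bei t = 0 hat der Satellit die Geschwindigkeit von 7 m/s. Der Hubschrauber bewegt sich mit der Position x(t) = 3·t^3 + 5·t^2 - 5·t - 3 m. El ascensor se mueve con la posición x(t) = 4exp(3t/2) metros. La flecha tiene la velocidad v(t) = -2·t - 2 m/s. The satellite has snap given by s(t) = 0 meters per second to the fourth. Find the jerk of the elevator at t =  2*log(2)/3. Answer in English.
We must differentiate our position equation x(t) = 4·exp(3·t/2) 3 times. Differentiating position, we get velocity: v(t) = 6·exp(3·t/2). The derivative of velocity gives acceleration: a(t) = 9·exp(3·t/2). Differentiating acceleration, we get jerk: j(t) = 27·exp(3·t/2)/2. Using j(t) = 27·exp(3·t/2)/2 and substituting t = 2*log(2)/3, we find j = 27.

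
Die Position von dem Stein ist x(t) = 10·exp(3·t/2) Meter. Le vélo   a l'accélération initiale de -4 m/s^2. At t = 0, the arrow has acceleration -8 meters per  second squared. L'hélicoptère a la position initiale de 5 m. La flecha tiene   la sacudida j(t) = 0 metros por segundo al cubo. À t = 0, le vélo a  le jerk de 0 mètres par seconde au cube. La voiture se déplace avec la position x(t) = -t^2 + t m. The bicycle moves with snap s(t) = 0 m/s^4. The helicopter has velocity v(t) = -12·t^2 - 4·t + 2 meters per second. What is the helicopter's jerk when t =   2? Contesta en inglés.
To solve this, we need to take 2 derivatives of our velocity equation v(t) = -12·t^2 - 4·t + 2. Taking d/dt of v(t), we find a(t) = -24·t - 4. The derivative of acceleration gives jerk: j(t) = -24. Using j(t) = -24 and substituting t = 2, we find j = -24.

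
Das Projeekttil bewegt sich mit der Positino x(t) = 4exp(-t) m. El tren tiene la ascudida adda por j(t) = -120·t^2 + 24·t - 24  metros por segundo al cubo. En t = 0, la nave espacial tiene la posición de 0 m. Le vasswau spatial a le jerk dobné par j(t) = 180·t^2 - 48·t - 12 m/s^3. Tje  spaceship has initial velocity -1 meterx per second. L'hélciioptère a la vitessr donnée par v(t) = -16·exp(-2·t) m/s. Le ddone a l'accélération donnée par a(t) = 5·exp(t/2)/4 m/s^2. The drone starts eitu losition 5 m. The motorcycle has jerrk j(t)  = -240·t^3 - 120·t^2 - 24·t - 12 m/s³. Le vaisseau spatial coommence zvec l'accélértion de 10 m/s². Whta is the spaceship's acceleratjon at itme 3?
Starting from jerk j(t) = 180·t^2 - 48·t - 12, we take 1 antiderivative. Taking ∫j(t)dt and applying a(0) = 10, we find a(t) = 60·t^3 - 24·t^2 - 12·t + 10. We have acceleration a(t) = 60·t^3 - 24·t^2 - 12·t + 10. Substituting t = 3: a(3) = 1378.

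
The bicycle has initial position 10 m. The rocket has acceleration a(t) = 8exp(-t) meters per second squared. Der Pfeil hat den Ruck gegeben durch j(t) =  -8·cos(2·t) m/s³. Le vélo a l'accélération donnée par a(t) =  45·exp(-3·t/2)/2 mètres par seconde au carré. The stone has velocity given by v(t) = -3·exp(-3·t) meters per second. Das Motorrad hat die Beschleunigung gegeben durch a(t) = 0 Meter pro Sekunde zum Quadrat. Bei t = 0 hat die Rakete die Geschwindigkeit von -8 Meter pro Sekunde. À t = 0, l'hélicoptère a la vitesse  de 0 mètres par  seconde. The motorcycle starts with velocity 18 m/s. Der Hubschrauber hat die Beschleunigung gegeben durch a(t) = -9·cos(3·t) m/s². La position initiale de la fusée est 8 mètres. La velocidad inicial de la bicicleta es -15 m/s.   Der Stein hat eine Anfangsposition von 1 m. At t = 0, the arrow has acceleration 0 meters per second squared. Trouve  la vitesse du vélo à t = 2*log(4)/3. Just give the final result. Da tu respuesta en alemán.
Die Geschwindigkeit bei t = 2*log(4)/3 ist v = -15/4.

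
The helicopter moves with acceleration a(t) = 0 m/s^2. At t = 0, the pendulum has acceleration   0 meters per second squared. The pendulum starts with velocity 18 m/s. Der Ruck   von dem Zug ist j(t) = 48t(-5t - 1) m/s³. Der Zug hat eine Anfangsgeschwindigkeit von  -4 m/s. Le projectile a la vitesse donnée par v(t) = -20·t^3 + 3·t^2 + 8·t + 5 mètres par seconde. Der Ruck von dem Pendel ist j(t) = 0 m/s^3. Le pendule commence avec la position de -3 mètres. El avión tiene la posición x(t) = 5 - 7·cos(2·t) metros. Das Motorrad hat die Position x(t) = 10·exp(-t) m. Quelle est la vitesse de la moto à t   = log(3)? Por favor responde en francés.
En partant de la position x(t) = 10·exp(-t), nous prenons 1 dérivée. En prenant d/dt de x(t), nous trouvons v(t) = -10·exp(-t). Nous avons la vitesse v(t) = -10·exp(-t). En substituant t = log(3): v(log(3)) = -10/3.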